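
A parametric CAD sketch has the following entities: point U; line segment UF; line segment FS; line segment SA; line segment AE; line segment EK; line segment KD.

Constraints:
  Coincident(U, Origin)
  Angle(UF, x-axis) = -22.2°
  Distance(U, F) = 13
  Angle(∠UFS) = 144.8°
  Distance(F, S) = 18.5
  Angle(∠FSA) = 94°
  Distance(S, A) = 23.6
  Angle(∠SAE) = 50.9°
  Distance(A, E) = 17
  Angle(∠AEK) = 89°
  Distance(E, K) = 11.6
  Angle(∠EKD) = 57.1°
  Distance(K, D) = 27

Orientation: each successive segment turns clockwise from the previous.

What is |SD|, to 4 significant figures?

29.90

U is at the origin; UF runs at -22.2° with length 13.0, so F = (12.04, -4.912). ∠UFS = 144.8° gives FS at -57.40° from the x-axis; with |FS| = 18.5, S = (22.00, -20.50). ∠FSA = 94.0° gives SA at -143.4° from the x-axis; with |SA| = 23.6, A = (3.057, -34.57). ∠SAE = 50.9° gives AE at 87.50° from the x-axis; with |AE| = 17.0, E = (3.799, -17.58). ∠AEK = 89.0° gives EK at -3.500° from the x-axis; with |EK| = 11.6, K = (15.38, -18.29). ∠EKD = 57.1° gives KD at -126.4° from the x-axis; with |KD| = 27.0, D = (-0.6453, -40.02). Then |SD| = |D − S| = 29.90.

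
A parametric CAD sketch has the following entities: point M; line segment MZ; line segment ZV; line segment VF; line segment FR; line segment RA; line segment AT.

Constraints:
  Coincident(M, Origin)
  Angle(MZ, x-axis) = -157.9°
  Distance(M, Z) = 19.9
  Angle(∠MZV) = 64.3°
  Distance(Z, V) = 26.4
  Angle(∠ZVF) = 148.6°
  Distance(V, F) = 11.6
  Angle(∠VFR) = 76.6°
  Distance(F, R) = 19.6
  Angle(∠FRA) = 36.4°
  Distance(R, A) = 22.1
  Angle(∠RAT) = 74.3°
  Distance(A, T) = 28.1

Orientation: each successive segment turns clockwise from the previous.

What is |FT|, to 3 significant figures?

15.5

∠FRA = 36.4° gives RA at 168° from the x-axis; with |RA| = 22.1, A = (-18.7, 18.3). ∠RAT = 74.3° gives AT at 62.3° from the x-axis; with |AT| = 28.1, T = (-5.67, 43.2). Then |FT| = |T − F| = 15.5.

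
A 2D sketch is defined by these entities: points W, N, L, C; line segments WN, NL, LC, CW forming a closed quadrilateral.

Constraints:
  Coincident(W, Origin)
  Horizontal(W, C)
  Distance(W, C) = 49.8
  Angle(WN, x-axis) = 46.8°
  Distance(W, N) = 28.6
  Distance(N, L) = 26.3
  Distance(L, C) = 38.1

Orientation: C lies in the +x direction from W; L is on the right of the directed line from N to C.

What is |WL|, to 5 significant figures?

12.703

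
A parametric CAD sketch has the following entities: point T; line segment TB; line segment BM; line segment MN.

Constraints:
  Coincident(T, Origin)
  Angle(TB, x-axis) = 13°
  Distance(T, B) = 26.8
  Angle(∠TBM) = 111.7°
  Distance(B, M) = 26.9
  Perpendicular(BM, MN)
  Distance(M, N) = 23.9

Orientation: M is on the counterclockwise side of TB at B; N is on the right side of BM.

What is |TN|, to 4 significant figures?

61.13

T is at the origin; TB runs at 13.0° with length 26.8, so B = 26.8·(cos 13.0°, sin 13.0°) = (26.11, 6.029). ∠TBM = 111.7°, so BM runs at 13.0° + (180° − 111.7°) = 81.30° from the x-axis; with |BM| = 26.9, M = B + 26.9·(cos 81.30°, sin 81.30°) = (30.18, 32.62). BM ⟂ MN; with |MN| = 23.9 on the right of BM, N = M + 23.9·(0.9885, -0.1513) = (53.81, 29.00). Then |TN| = |N − T| = 61.13.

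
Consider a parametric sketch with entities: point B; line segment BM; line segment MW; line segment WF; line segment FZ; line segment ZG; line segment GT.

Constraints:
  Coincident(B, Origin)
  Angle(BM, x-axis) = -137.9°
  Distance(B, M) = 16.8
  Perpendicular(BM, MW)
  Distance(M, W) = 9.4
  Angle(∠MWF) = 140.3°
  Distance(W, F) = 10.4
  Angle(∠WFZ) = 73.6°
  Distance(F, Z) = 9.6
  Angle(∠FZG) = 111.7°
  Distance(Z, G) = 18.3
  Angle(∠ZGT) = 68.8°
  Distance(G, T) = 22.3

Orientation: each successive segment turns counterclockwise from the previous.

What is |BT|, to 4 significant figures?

30.52

B is at the origin; BM runs at -137.9° with length 16.8, so M = (-12.47, -11.26). BM ⟂ MW, so MW runs at -47.90°; with |MW| = 9.4, W = (-6.163, -18.24). ∠MWF = 140.3° gives WF at -8.200° from the x-axis; with |WF| = 10.4, F = (4.130, -19.72). ∠WFZ = 73.6° gives FZ at 98.20° from the x-axis; with |FZ| = 9.6, Z = (2.761, -10.22). ∠FZG = 111.7° gives ZG at 166.5° from the x-axis; with |ZG| = 18.3, G = (-15.03, -5.947). ∠ZGT = 68.8° gives GT at -82.30° from the x-axis; with |GT| = 22.3, T = (-12.05, -28.05). Then |BT| = |T − B| = 30.52.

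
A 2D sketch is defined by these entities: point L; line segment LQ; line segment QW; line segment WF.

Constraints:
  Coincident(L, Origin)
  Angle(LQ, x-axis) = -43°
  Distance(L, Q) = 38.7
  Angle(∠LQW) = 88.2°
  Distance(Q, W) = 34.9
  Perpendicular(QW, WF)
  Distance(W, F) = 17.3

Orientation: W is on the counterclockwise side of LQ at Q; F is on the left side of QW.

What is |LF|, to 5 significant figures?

39.897

L is at the origin; LQ runs at -43.0° with length 38.7, so Q = 38.7·(cos -43.0°, sin -43.0°) = (28.303, -26.393). ∠LQW = 88.2°, so QW runs at -43.0° + (180° − 88.2°) = 48.800° from the x-axis; with |QW| = 34.9, W = Q + 34.9·(cos 48.800°, sin 48.800°) = (51.292, -0.13406). The perpendicularity gives WF at right angles to QW; with |WF| = 17.3 on the left of QW, F = W + 17.3·(-0.75241, 0.65869) = (38.275, 11.261). Then |LF| = |F − L| = 39.897.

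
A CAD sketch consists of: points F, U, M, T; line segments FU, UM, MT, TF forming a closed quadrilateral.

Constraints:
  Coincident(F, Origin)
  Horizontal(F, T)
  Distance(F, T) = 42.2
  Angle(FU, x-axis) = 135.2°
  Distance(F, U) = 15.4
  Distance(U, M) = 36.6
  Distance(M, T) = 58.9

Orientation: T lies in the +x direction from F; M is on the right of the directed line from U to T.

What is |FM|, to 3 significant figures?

27.9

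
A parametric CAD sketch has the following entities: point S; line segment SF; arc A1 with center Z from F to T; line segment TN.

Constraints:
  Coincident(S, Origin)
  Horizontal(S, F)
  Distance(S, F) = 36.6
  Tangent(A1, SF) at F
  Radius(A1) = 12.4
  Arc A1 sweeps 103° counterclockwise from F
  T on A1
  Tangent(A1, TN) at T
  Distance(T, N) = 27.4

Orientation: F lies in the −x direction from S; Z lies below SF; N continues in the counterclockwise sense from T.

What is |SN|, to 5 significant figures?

59.685

S is at the origin; SF is horizontal with |SF| = 36.6 and F on the −x side, so F = (-36.600, 0.0000). Tangency of A1 to SF means the radius ZF is perpendicular to SF, so Z = F + (0, -12.4) = (-36.600, -12.400). On A1, F sits at bearing 90° from Z; a 103° counterclockwise sweep puts T at bearing 193°, so T = Z + 12.4·(cos 193°, sin 193°) = (-48.682, -15.189). A1 meets TN tangentially, so ZT is at right angles to TN, so TN runs along (−sin 193°, cos 193°); with |TN| = 27.4, N = (-42.519, -41.887). Then |SN| = |N − S| = 59.685.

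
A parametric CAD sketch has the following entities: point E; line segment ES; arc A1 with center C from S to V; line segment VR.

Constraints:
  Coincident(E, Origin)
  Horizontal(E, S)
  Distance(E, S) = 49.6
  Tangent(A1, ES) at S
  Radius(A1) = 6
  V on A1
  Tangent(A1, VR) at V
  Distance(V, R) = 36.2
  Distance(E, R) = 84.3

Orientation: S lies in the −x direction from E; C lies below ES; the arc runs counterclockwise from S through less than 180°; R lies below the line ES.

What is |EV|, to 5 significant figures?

53.749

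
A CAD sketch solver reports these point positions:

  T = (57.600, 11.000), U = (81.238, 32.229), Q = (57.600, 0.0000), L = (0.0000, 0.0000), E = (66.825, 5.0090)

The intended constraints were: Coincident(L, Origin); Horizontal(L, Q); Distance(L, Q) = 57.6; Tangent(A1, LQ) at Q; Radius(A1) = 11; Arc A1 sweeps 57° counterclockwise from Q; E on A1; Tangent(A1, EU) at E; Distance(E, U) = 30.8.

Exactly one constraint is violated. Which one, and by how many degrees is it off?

Tangent(A1, EU) at E — off by 5.10°.

L = (0.00, 0.00) ✓; L.y = 0.00, Q.y = 0.00 ✓; |LQ| = 57.60 ✓; ∠(TQ, QL) = 90.00° ✓; |TQ| = 11.00 ✓; bearing(T→E) − bearing(T→Q) = 57.00° ✓; |TE| = 11.00 ✓; ∠(TE, EU) = 84.90° ✗; |EU| = 30.80 ✓.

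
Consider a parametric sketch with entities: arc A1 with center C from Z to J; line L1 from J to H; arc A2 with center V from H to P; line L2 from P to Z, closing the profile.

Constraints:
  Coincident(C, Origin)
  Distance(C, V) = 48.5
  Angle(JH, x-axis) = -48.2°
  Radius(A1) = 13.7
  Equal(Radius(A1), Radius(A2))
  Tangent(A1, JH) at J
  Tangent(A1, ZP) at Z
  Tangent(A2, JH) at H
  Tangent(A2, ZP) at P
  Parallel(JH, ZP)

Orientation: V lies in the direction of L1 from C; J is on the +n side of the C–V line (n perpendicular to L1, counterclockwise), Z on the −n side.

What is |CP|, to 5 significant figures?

50.398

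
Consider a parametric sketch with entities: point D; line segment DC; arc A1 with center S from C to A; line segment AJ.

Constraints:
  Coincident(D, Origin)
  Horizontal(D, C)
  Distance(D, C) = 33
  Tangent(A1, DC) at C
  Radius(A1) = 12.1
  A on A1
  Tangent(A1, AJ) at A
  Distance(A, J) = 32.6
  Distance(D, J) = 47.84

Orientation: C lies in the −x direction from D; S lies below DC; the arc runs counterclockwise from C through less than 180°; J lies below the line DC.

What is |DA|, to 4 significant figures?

46.46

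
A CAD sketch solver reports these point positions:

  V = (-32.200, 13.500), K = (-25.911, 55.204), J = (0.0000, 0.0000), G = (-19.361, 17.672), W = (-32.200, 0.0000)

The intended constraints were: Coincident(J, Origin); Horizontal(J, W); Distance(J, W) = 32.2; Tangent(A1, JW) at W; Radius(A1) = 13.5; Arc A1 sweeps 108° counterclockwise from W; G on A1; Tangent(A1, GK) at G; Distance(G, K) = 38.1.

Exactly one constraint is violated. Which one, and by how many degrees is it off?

Tangent(A1, GK) at G — off by 8.10°.

J = (0.00, 0.00) ✓; J.y = 0.00, W.y = 0.00 ✓; |JW| = 32.20 ✓; ∠(VW, WJ) = 90.00° ✓; |VW| = 13.50 ✓; bearing(V→G) − bearing(V→W) = 108.0° ✓; |VG| = 13.50 ✓; ∠(VG, GK) = 98.10° ✗; |GK| = 38.10 ✓.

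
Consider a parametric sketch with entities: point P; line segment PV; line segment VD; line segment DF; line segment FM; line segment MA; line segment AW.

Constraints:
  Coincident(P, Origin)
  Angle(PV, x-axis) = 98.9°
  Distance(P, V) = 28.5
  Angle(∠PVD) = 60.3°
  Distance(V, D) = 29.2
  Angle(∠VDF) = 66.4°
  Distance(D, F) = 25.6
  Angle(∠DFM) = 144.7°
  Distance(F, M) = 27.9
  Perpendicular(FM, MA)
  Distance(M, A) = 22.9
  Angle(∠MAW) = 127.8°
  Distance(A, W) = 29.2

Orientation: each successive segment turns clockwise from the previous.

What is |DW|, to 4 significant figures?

36.58

The perpendicularity gives MA at right angles to FM, so MA runs at 100.3°; with |MA| = 22.9, A = (-26.57, 17.04). ∠MAW = 127.8° gives AW at 48.10° from the x-axis; with |AW| = 29.2, W = (-7.068, 38.77). Then |DW| = |W − D| = 36.58.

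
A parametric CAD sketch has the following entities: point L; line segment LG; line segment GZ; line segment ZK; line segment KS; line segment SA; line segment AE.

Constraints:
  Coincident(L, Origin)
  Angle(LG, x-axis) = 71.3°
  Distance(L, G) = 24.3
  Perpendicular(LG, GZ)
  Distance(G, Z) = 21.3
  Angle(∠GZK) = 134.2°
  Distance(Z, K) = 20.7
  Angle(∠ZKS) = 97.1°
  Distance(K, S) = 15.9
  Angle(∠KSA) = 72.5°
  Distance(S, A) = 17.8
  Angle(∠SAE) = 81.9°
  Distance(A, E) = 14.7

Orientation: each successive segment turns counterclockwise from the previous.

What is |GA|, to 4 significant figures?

20.19

L is at the origin; LG runs at 71.3° with length 24.3, so G = (7.791, 23.02). LG ⟂ GZ, so GZ runs at 161.3°; with |GZ| = 21.3, Z = (-12.38, 29.85). ∠GZK = 134.2° gives ZK at -152.9° from the x-axis; with |ZK| = 20.7, K = (-30.81, 20.42). ∠ZKS = 97.1° gives KS at -70.00° from the x-axis; with |KS| = 15.9, S = (-25.37, 5.475). ∠KSA = 72.5° gives SA at 37.50° from the x-axis; with |SA| = 17.8, A = (-11.25, 16.31). Then |GA| = |A − G| = 20.19.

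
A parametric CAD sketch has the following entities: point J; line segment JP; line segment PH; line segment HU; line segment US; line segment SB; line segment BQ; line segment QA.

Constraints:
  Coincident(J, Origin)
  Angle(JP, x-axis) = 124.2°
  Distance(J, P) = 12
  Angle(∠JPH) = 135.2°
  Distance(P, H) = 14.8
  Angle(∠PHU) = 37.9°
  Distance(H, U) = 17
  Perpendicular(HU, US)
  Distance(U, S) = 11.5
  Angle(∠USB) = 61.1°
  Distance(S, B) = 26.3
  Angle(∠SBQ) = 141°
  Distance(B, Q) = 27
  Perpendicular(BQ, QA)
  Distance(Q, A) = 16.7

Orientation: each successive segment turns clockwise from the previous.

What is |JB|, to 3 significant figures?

30.9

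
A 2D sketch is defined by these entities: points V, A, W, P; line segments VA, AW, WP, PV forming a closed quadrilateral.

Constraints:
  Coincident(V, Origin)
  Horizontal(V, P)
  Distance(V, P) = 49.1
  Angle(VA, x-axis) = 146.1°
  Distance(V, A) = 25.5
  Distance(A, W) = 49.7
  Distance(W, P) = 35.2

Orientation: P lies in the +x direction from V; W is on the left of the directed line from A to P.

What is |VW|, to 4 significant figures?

38.21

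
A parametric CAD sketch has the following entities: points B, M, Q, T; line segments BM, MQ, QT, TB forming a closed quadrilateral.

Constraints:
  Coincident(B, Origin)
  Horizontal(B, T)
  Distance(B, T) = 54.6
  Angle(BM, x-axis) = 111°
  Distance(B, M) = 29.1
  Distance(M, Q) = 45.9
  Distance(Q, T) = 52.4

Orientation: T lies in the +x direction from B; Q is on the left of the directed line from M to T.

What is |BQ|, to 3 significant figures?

56.2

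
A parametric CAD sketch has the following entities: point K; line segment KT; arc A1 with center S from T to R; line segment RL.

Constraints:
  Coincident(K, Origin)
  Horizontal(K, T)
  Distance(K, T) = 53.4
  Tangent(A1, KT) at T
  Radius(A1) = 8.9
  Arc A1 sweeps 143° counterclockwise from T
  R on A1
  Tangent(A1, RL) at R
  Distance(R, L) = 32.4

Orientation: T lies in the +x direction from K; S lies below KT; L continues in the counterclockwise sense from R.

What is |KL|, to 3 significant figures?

82.0

K is at the origin; K and T share the same y with |KT| = 53.4 and T on the +x side, so T = (53.4, 0.00). Since A1 is tangent to KT there, ST ⟂ KT, so S = T + (0, -8.9) = (53.4, -8.90). On A1, T sits at bearing 90° from S; a 143° counterclockwise sweep puts R at bearing 233°, so R = S + 8.9·(cos 233°, sin 233°) = (48.0, -16.0). A1 meets RL tangentially, so SR is at right angles to RL, so RL runs along (−sin 233°, cos 233°); with |RL| = 32.4, L = (73.9, -35.5). Then |KL| = |L − K| = 82.0.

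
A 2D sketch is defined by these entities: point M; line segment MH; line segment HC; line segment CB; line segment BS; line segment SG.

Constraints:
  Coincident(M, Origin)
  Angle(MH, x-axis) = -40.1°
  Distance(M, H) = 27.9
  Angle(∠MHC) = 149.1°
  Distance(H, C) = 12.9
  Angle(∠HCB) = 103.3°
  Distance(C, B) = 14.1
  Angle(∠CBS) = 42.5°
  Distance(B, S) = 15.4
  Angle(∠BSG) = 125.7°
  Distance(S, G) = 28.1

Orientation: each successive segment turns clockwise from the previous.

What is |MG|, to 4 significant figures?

45.86

M is at the origin; MH runs at -40.1° with length 27.9, so H = (21.34, -17.97). ∠MHC = 149.1° gives HC at -71.00° from the x-axis; with |HC| = 12.9, C = (25.54, -30.17). ∠HCB = 103.3° gives CB at -147.7° from the x-axis; with |CB| = 14.1, B = (13.62, -37.70). ∠CBS = 42.5° gives BS at 74.80° from the x-axis; with |BS| = 15.4, S = (17.66, -22.84). ∠BSG = 125.7° gives SG at 20.50° from the x-axis; with |SG| = 28.1, G = (43.98, -13.00). Then |MG| = |G − M| = 45.86.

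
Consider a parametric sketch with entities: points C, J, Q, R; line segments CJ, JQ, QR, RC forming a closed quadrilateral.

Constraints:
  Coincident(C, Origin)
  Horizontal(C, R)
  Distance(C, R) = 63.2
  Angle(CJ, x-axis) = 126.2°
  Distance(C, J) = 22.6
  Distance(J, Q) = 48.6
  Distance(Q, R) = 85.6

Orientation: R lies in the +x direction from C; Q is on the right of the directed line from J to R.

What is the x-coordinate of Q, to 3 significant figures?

-16.9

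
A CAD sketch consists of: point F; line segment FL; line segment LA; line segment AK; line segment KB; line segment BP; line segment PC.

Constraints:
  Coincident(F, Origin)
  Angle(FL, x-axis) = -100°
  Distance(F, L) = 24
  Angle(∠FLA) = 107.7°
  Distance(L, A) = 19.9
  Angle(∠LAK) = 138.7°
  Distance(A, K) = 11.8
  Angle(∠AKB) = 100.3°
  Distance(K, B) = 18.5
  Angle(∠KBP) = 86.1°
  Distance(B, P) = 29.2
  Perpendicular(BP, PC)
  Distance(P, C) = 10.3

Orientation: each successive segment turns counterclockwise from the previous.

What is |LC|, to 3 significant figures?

1.92

F is at the origin; FL runs at -100.0° with length 24.0, so L = (-4.17, -23.6). ∠FLA = 107.7° gives LA at -27.7° from the x-axis; with |LA| = 19.9, A = (13.5, -32.9). ∠LAK = 138.7° gives AK at 13.6° from the x-axis; with |AK| = 11.8, K = (24.9, -30.1). ∠AKB = 100.3° gives KB at 93.3° from the x-axis; with |KB| = 18.5, B = (23.9, -11.6). ∠KBP = 86.1° gives BP at -173° from the x-axis; with |BP| = 29.2, P = (-5.11, -15.3). BP ⟂ PC, so PC runs at -82.8°; with |PC| = 10.3, C = (-3.82, -25.5). Then |LC| = |C − L| = 1.92.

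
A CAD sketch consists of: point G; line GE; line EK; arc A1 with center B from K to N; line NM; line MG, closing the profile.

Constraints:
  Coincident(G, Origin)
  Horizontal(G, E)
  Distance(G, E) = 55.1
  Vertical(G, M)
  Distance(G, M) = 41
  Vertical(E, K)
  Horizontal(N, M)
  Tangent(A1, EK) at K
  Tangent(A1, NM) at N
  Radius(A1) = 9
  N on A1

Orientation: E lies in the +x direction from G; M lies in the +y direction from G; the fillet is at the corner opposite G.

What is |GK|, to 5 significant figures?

63.718

G is at the origin; G and E share the same y with |GE| = 55.1 and E on the +x side, so E = (55.100, 0.0000). GM is vertical with |GM| = 41.0 and M on the +y side, so M = (0.0000, 41.000). The virtual corner opposite G is at (55.100, 41.000). Since A1 is tangent to EK there, BK ⟂ EK and the tangent condition forces BN to be normal to NM, with radius 9.0, so the center B sits 9.0 in from both sides at B = (46.100, 32.000). That places the tangent points at K = (55.100, 32.000) on EK and N = (46.100, 41.000) on NM. Then |GK| = |K − G| = 63.718.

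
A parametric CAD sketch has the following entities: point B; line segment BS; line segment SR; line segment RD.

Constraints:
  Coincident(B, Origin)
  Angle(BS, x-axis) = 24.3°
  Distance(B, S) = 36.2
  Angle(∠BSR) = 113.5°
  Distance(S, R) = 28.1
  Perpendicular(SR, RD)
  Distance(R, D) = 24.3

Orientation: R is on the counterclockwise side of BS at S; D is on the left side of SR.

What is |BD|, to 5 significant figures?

43.455

∠BSR = 113.5°, so SR runs at 24.3° + (180° − 113.5°) = 90.800° from the x-axis; with |SR| = 28.1, R = S + 28.1·(cos 90.800°, sin 90.800°) = (32.600, 42.994). The perpendicularity gives RD at right angles to SR; with |RD| = 24.3 on the left of SR, D = R + 24.3·(-0.99990, -0.013962) = (8.3028, 42.655). Then |BD| = |D − B| = 43.455.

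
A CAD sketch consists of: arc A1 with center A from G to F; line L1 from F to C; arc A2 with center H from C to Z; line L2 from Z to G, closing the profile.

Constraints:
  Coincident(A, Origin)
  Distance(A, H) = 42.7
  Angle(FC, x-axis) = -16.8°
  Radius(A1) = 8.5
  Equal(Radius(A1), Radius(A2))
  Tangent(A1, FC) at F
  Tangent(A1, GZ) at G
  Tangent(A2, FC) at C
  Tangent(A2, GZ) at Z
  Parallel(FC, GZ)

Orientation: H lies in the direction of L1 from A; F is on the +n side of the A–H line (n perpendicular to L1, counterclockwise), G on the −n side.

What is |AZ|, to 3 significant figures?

43.5

Tangency of A1 to both parallel lines with radius 8.5 puts F and G at A ± 8.5·n: F = (2.46, 8.14), G = (-2.46, -8.14). Equal radii place C and Z the same way about H: C = H + 8.5·n = (43.3, -4.20), Z = H − 8.5·n = (38.4, -20.5). Then |AZ| = |Z − A| = 43.5.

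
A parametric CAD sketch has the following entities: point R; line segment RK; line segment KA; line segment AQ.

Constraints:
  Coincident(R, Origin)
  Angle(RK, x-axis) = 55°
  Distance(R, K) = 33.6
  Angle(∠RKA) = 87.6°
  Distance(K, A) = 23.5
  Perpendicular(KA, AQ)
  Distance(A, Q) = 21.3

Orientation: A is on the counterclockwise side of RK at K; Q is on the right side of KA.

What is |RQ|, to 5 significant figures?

59.151

R is at the origin; RK runs at 55.0° with length 33.6, so K = 33.6·(cos 55.0°, sin 55.0°) = (19.272, 27.524). ∠RKA = 87.6°, so KA runs at 55.0° + (180° − 87.6°) = 147.40° from the x-axis; with |KA| = 23.5, A = K + 23.5·(cos 147.40°, sin 147.40°) = (-0.52546, 40.185). The perpendicularity gives AQ at right angles to KA; with |AQ| = 21.3 on the right of KA, Q = A + 21.3·(0.53877, 0.84245) = (10.950, 58.129). Then |RQ| = |Q − R| = 59.151.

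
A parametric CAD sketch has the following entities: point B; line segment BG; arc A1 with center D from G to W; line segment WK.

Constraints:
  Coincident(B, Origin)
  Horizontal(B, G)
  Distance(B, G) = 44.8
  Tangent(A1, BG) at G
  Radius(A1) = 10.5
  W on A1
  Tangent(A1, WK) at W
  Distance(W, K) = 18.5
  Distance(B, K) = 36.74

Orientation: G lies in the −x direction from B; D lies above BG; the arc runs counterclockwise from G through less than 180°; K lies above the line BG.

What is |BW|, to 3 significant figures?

35.7

Checks: |DW| = 10.50 ✓; ∠(DW, WK) = 90.00° ✓; |WK| = 18.50 ✓; |BK| = 36.74 ✓.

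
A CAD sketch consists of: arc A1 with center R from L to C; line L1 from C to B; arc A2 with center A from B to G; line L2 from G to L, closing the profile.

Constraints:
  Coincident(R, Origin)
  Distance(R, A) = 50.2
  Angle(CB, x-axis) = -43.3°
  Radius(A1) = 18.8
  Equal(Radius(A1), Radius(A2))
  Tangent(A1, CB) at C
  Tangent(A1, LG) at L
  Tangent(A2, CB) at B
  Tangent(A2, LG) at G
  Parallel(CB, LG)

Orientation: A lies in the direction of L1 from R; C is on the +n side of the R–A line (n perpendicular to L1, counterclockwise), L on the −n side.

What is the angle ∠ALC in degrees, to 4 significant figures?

69.47°

R is at the origin and A lies 50.2 along u from R, so A = 50.2·u = (36.53, -34.43). Tangency of A1 to both parallel lines with radius 18.8 puts C and L at R ± 18.8·n: C = (12.89, 13.68), L = (-12.89, -13.68). Then cos ∠ALC = LA·LC / (|LA||LC|), giving 69.47°.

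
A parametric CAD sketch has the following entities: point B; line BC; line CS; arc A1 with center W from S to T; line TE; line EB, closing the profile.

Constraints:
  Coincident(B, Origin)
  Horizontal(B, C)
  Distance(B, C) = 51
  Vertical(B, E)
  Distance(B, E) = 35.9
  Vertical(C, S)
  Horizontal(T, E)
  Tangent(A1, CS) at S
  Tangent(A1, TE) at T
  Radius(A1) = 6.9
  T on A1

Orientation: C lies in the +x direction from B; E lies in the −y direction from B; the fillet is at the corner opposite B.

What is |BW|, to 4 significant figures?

52.78

BE is vertical with |BE| = 35.9 and E on the −y side, so E = (0.000, -35.90). The virtual corner opposite B is at (51.00, -35.90). A1 meets CS tangentially, so WS is at right angles to CS and the tangent condition forces WT to be normal to TE, with radius 6.9, so the center W sits 6.9 in from both sides at W = (44.10, -29.00). Then |BW| = |W − B| = 52.78.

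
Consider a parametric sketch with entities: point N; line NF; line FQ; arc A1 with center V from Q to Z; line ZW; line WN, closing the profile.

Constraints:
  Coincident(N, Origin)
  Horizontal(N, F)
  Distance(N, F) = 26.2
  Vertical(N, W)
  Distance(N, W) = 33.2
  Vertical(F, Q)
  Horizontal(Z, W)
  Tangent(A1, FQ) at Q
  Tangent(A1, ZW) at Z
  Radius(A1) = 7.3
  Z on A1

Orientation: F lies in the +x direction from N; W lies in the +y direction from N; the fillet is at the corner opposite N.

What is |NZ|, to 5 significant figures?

38.203

The virtual corner opposite N is at (26.200, 33.200). A1 meets FQ tangentially, so VQ is at right angles to FQ and since A1 is tangent to ZW there, VZ ⟂ ZW, with radius 7.3, so the center V sits 7.3 in from both sides at V = (18.900, 25.900). That places the tangent points at Q = (26.200, 25.900) on FQ and Z = (18.900, 33.200) on ZW. Then |NZ| = |Z − N| = 38.203.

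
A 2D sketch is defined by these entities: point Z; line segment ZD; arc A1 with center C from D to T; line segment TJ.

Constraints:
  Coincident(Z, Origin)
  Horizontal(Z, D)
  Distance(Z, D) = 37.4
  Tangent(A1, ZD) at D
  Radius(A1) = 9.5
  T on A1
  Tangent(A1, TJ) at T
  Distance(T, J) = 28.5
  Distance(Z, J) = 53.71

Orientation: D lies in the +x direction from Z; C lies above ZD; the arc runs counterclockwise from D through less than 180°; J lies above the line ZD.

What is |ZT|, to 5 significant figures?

48.044

Z is at the origin; ZD is horizontal with |ZD| = 37.4 and D on the +x side, so D = (37.400, 0.0000). Since A1 is tangent to ZD there, CD ⟂ ZD, so C = D + (0, 9.5) = (37.400, 9.5000). Since CT ⟂ TJ (tangency), |CJ| = √(9.5² + 28.5²) = 30.042 regardless of where T sits on A1. So J lies on both circle(Z, 53.71) and circle(C, 30.042); the above-ZD intersection is J = (36.368, 39.524). T is the foot of the tangent from J: T = (46.304, 12.812).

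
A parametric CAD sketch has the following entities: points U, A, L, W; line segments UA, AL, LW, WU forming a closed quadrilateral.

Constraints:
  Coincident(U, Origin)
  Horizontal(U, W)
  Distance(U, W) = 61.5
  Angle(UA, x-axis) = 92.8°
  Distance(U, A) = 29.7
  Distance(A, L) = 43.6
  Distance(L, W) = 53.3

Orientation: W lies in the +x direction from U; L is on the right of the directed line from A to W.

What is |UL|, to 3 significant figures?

15.8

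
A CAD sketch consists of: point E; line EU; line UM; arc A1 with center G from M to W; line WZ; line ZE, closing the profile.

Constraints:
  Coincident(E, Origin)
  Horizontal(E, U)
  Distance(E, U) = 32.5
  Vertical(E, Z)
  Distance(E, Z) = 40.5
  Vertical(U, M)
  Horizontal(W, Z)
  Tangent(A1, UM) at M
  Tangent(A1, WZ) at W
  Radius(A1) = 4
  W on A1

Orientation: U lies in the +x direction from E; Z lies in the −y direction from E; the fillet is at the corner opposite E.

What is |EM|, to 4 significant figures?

48.87

E is at the origin; EU is horizontal with |EU| = 32.5 and U on the +x side, so U = (32.50, 0.000). E and Z share the same x with |EZ| = 40.5 and Z on the −y side, so Z = (0.000, -40.50). The virtual corner opposite E is at (32.50, -40.50). Tangency of A1 to UM means the radius GM is perpendicular to UM and A1 meets WZ tangentially, so GW is at right angles to WZ, with radius 4.0, so the center G sits 4.0 in from both sides at G = (28.50, -36.50). That places the tangent points at M = (32.50, -36.50) on UM and W = (28.50, -40.50) on WZ. Then |EM| = |M − E| = 48.87.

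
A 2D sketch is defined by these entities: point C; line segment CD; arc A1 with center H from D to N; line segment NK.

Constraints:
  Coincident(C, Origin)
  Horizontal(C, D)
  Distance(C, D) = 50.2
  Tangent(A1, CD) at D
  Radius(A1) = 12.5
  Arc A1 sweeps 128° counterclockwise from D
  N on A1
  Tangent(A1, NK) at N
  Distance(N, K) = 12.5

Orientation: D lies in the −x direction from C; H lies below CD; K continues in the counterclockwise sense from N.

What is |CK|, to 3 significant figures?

60.4

C is at the origin; C and D share the same y with |CD| = 50.2 and D on the −x side, so D = (-50.2, 0.00). A1 meets CD tangentially, so HD is at right angles to CD, so H = D + (0, -12.5) = (-50.2, -12.5). On A1, D sits at bearing 90° from H; a 128° counterclockwise sweep puts N at bearing 218°, so N = H + 12.5·(cos 218°, sin 218°) = (-60.1, -20.2). The tangent condition forces HN to be normal to NK, so NK runs along (−sin 218°, cos 218°); with |NK| = 12.5, K = (-52.4, -30.0). Then |CK| = |K − C| = 60.4.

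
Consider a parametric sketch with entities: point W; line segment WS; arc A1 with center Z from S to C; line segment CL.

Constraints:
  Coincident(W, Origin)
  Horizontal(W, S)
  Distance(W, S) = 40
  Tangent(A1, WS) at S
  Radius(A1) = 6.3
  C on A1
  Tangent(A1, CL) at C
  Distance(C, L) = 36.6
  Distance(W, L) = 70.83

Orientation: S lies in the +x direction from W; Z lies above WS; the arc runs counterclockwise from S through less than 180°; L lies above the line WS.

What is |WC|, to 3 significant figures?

46.0

Checks: W = (0.00, 0.00) ✓; |ZC| = 6.300 ✓; ∠(ZC, CL) = 90.00° ✓; |CL| = 36.60 ✓; |WL| = 70.83 ✓.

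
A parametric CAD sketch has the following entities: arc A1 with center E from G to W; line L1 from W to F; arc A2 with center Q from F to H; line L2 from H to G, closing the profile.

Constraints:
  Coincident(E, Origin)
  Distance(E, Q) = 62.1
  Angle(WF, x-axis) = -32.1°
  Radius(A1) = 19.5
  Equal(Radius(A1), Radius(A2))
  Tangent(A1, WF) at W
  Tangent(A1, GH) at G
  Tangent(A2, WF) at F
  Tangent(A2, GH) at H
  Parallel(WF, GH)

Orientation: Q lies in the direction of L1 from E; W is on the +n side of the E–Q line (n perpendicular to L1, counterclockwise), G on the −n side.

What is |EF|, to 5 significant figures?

65.090

The slot axis is L1's direction at -32.1°, so u = (cos -32.1°, sin -32.1°) = (0.84712, -0.53140) and n = (−sin -32.1°, cos -32.1°) = (0.53140, 0.84712). E is at the origin and Q lies 62.1 along u from E, so Q = 62.1·u = (52.606, -33.000). Tangency of A1 to both parallel lines with radius 19.5 puts W and G at E ± 19.5·n: W = (10.362, 16.519), G = (-10.362, -16.519). Equal radii place F and H the same way about Q: F = Q + 19.5·n = (62.969, -16.481), H = Q − 19.5·n = (42.244, -49.519). Then |EF| = |F − E| = 65.090.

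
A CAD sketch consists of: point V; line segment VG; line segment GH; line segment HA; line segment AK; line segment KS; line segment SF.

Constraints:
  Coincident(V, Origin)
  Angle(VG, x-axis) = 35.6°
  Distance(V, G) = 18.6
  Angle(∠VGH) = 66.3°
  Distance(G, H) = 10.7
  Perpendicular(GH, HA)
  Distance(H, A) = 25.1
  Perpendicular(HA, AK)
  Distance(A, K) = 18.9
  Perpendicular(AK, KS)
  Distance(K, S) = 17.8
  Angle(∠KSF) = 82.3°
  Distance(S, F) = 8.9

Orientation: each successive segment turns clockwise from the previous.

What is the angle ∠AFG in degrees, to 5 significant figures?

152.92°

V is at the origin; VG runs at 35.6° with length 18.6, so G = (15.124, 10.827). ∠VGH = 66.3° gives GH at -78.100° from the x-axis; with |GH| = 10.7, H = (17.330, 0.35744). GH ⟂ HA, so HA runs at -168.10°; with |HA| = 25.1, A = (-7.2305, -4.8183). HA is perpendicular to AK, so AK runs at 101.90°; with |AK| = 18.9, K = (-11.128, 13.676). The perpendicularity gives KS at right angles to AK, so KS runs at 11.900°; with |KS| = 17.8, S = (6.2897, 17.346). ∠KSF = 82.3° gives SF at -85.800° from the x-axis; with |SF| = 8.9, F = (6.9415, 8.4699). Then cos ∠AFG = FA·FG / (|FA||FG|), giving 152.92°.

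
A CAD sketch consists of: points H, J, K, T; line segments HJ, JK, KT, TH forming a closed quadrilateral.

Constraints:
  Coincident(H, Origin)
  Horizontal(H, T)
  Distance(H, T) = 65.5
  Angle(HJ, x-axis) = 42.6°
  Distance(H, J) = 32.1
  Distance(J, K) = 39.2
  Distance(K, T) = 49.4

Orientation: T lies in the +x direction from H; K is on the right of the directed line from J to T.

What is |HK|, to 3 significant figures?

25.8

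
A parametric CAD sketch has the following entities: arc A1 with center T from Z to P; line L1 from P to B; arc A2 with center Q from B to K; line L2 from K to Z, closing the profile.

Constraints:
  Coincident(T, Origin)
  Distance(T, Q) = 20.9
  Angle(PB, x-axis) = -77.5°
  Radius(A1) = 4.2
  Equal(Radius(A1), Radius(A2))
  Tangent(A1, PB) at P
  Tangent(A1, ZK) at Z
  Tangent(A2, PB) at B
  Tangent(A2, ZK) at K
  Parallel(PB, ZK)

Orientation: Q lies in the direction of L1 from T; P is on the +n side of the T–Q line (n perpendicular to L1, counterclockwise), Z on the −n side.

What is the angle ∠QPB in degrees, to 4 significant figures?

11.36°

The slot axis is L1's direction at -77.5°, so u = (cos -77.5°, sin -77.5°) = (0.2164, -0.9763) and n = (−sin -77.5°, cos -77.5°) = (0.9763, 0.2164). T is at the origin and Q lies 20.9 along u from T, so Q = 20.9·u = (4.524, -20.40). Tangency of A1 to both parallel lines with radius 4.2 puts P and Z at T ± 4.2·n: P = (4.100, 0.9090), Z = (-4.100, -0.9090). Equal radii place B and K the same way about Q: B = Q + 4.2·n = (8.624, -19.50), K = Q − 4.2·n = (0.4231, -21.31). Then cos ∠QPB = PQ·PB / (|PQ||PB|), giving 11.36°.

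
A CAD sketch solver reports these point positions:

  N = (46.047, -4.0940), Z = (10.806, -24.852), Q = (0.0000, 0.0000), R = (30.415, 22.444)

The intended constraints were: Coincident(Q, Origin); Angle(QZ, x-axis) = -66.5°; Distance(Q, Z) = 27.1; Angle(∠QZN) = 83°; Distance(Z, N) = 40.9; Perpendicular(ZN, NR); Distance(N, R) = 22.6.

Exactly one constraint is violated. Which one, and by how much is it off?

Distance(N, R) = 22.6 — off by 8.20.

Q = (0.00, 0.00) ✓; QZ at -66.50° ✓; |QZ| = 27.10 ✓; ∠QZN = 83.00° ✓; |ZN| = 40.90 ✓; ∠(ZN, NR) = 90.00° ✓; |NR| = 30.80 ✗.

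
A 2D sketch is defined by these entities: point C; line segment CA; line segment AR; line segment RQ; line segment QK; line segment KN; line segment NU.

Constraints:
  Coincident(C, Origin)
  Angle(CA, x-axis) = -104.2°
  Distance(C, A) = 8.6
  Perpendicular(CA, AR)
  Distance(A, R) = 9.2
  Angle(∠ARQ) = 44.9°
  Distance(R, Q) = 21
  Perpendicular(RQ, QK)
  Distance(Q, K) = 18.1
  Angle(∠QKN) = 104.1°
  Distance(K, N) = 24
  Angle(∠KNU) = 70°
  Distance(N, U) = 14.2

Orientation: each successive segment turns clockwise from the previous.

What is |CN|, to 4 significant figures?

27.84

C is at the origin; CA runs at -104.2° with length 8.6, so A = (-2.110, -8.337). The perpendicularity gives AR at right angles to CA, so AR runs at 165.8°; with |AR| = 9.2, R = (-11.03, -6.080). ∠ARQ = 44.9° gives RQ at 30.70° from the x-axis; with |RQ| = 21.0, Q = (7.028, 4.641). RQ is perpendicular to QK, so QK runs at -59.30°; with |QK| = 18.1, K = (16.27, -10.92). ∠QKN = 104.1° gives KN at -135.2° from the x-axis; with |KN| = 24.0, N = (-0.7605, -27.83). Then |CN| = |N − C| = 27.84.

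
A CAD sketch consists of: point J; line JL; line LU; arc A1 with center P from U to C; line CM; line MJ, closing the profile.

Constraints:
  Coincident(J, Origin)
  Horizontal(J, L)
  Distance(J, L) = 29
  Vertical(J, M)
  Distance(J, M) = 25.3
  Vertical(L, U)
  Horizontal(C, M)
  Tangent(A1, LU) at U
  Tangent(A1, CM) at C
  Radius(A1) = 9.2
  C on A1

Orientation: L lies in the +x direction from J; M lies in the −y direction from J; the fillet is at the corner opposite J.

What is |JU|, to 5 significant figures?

33.169

The virtual corner opposite J is at (29.000, -25.300). Since A1 is tangent to LU there, PU ⟂ LU and since A1 is tangent to CM there, PC ⟂ CM, with radius 9.2, so the center P sits 9.2 in from both sides at P = (19.800, -16.100). That places the tangent points at U = (29.000, -16.100) on LU and C = (19.800, -25.300) on CM. Then |JU| = |U − J| = 33.169.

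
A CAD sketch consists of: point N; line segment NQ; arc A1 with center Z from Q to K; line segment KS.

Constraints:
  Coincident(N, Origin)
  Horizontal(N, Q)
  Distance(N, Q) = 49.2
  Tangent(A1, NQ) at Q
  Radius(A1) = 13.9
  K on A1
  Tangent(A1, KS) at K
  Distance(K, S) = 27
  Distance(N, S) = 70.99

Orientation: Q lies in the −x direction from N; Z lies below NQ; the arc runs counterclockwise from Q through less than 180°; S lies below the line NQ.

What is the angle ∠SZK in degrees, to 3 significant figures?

62.8°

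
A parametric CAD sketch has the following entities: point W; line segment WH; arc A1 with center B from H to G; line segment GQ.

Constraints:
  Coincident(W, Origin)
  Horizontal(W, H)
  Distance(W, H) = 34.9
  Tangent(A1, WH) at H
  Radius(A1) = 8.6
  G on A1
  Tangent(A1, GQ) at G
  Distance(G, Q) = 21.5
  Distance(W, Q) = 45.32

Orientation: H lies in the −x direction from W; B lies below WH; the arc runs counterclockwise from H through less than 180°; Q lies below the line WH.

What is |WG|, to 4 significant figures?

44.34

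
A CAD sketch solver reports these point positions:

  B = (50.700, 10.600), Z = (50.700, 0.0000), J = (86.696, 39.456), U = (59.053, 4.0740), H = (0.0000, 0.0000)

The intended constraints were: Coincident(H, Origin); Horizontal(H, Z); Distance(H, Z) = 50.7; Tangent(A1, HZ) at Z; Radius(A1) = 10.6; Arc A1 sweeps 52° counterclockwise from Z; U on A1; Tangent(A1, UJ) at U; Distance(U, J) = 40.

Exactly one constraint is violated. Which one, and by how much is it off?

Distance(U, J) = 40 — off by 4.90.

H = (0.00, 0.00) ✓; H.y = 0.00, Z.y = 0.00 ✓; |HZ| = 50.70 ✓; ∠(BZ, ZH) = 90.00° ✓; |BZ| = 10.60 ✓; bearing(B→U) − bearing(B→Z) = 52.00° ✓; |BU| = 10.60 ✓; ∠(BU, UJ) = 90.00° ✓; |UJ| = 44.90 ✗.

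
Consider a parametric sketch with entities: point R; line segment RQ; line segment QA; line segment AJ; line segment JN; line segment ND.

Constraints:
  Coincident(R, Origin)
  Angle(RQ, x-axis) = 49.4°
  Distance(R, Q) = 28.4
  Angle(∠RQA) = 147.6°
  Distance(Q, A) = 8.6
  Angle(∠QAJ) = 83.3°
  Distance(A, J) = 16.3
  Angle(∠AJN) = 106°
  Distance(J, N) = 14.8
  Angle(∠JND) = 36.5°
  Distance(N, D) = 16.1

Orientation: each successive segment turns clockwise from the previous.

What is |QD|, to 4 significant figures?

7.781

R is at the origin; RQ runs at 49.4° with length 28.4, so Q = (18.48, 21.56). ∠RQA = 147.6° gives QA at 17.00° from the x-axis; with |QA| = 8.6, A = (26.71, 24.08). ∠QAJ = 83.3° gives AJ at -79.70° from the x-axis; with |AJ| = 16.3, J = (29.62, 8.040). ∠AJN = 106.0° gives JN at -153.7° from the x-axis; with |JN| = 14.8, N = (16.35, 1.483). ∠JND = 36.5° gives ND at 62.80° from the x-axis; with |ND| = 16.1, D = (23.71, 15.80). Then |QD| = |D − Q| = 7.781.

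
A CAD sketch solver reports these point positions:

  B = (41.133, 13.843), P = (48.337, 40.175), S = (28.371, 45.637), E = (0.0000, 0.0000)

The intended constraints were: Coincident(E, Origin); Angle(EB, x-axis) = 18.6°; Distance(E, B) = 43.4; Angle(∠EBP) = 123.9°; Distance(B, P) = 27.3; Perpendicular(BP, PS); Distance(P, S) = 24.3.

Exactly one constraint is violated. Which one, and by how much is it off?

Distance(P, S) = 24.3 — off by 3.60.

E = (0.00, 0.00) ✓; EB at 18.60° ✓; |EB| = 43.40 ✓; ∠EBP = 123.9° ✓; |BP| = 27.30 ✓; ∠(BP, PS) = 90.00° ✓; |PS| = 20.70 ✗.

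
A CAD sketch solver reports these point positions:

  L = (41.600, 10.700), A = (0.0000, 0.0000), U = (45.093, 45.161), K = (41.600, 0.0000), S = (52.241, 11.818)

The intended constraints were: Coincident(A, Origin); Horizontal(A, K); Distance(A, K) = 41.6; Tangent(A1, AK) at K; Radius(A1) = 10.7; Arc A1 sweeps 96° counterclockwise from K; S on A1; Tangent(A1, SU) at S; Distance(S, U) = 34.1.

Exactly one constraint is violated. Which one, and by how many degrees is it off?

Tangent(A1, SU) at S — off by 6.10°.

A = (0.00, 0.00) ✓; A.y = 0.00, K.y = 0.00 ✓; |AK| = 41.60 ✓; ∠(LK, KA) = 90.00° ✓; |LK| = 10.70 ✓; bearing(L→S) − bearing(L→K) = 96.00° ✓; |LS| = 10.70 ✓; ∠(LS, SU) = 83.90° ✗; |SU| = 34.10 ✓.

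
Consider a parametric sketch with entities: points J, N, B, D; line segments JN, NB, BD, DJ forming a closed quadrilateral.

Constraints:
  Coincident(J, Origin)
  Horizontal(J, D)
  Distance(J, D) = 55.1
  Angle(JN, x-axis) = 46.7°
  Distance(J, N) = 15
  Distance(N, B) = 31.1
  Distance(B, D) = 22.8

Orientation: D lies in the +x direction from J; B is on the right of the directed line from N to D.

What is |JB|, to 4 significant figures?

35.33

J is at the origin; J and D share the same y with |JD| = 55.1 and D in +x, so D = (55.1, 0). JN runs at 46.7° with |JN| = 15.0, so N = (10.29, 10.92). B is determined by |NB| = 31.1 and |BD| = 22.8 together: it lies at the intersection of circle(N, 31.1) and circle(D, 22.8). With |ND| = 46.12, the foot of the radical line on ND is 27.91 from N and the perpendicular offset is √(31.1² − 27.91²) = 13.72. Taking the right-of-ND solution: B = (34.16, -9.017).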